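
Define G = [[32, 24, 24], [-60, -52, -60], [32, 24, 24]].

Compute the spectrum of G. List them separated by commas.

-4, 0, 8

The characteristic polynomial is p(lambda) = det(lambda·I - G).
Cofactor expansion gives p(lambda) = lambda^3 - 4·lambda^2 - 32·lambda.
Since p(0) = 0, lambda = 0 is a root.
Factor out lambda: p(lambda) = lambda·(lambda^2 - 4·lambda - 32).
The quadratic factors as (lambda + 4)·(lambda - 8).
Eigenvalues: -4, 0, 8.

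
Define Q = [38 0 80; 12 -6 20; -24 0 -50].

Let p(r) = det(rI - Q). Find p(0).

120

p(0) = det(0·I − Q) = det(−Q) = (−1)^3·det(Q).
det(Q) = -120, so p(0) = 120.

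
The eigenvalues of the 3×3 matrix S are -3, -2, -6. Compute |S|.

-36

det(S) is the product of the eigenvalues: (-3) · (-2) · (-6) = -36.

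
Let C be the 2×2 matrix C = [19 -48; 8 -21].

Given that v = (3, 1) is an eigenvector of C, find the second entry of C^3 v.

First find the eigenvalue: Cv = (9, 3) = 3·(3, 1), so λ = 3.
Then C^3 v = λ^3·v = 3^3·(3, 1) = 27·(3, 1) = (81, 27).

27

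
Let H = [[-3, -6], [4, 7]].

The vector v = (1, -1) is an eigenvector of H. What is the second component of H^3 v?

First find the eigenvalue: Hv = (3, -3) = 3·(1, -1), so λ = 3.
Then H^3 v = λ^3·v = 3^3·(1, -1) = 27·(1, -1) = (27, -27).

-27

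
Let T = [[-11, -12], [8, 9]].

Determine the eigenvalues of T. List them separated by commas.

-3, 1

det(T - λI) = (-11 - λ)(9 - λ) - (-12)·(8) = λ^2 + 2λ - 3.
This factors as (λ + 3)·(λ - 1) = 0.
Eigenvalues: -3, 1.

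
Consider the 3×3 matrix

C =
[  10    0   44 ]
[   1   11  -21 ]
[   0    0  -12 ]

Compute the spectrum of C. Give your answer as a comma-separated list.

-12, 10, 11

Set up det(λI - C) = 0.
Expanding along the first row, p(λ) = λ^3 - 9λ^2 - 142λ + 1320.
Since p(10) = 0, λ = 10 is a root.
Dividing by (λ - 10) leaves λ^2 + λ - 132.
The quadratic factors as (λ + 12)·(λ - 11).
Eigenvalues: -12, 10, 11.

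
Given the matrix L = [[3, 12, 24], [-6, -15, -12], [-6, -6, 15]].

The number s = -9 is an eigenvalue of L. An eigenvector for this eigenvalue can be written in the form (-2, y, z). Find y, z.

We need (L + 9I)v = 0.
L + 9I = [[12, 12, 24], [-6, -6, -12], [-6, -6, 24]].
Row 1: (12)·-2 + (12)·y + (24)·z = 0
Row 2: (-6)·-2 + (-6)·y + (-12)·z = 0
Row 3: (-6)·-2 + (-6)·y + (24)·z = 0
Solving gives y = 2, z = 0.
Check: L·(-2, 2, 0) = (18, -18, 0) = -9·(-2, 2, 0).

2, 0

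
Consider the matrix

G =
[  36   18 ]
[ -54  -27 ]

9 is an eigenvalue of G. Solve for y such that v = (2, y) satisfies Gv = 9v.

We need (G - 9I)v = 0.
G - 9I = [[27, 18], [-54, -36]].
Row 1: (27)·2 + (18)·y = 0
Row 2: (-54)·2 + (-36)·y = 0
Solving gives y = -3.
Check: G·(2, -3) = (18, -27) = 9·(2, -3).

-3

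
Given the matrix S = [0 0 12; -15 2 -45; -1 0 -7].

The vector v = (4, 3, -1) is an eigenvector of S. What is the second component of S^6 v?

2187

First find the eigenvalue: Sv = (-12, -9, 3) = -3·(4, 3, -1), so λ = -3.
Then S^6 v = λ^6·v = (-3)^6·(4, 3, -1) = 729·(4, 3, -1) = (2916, 2187, -729).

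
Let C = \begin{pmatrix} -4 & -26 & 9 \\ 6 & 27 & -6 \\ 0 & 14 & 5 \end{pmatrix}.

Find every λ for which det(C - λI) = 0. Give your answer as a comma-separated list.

The characteristic polynomial is p(λ) = det(λI - C).
Expanding along the first row, p(λ) = λ^3 - 28λ^2 + 247λ - 660.
Rational-root test: λ = 5 gives p(5) = 0.
Dividing by (λ - 5) leaves λ^2 - 23λ + 132.
The quadratic factors as (λ - 11)·(λ - 12).
Eigenvalues: 5, 11, 12.

5, 11, 12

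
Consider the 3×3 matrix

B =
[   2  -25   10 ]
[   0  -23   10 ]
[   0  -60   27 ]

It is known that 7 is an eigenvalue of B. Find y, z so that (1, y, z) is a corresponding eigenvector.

1, 3

We need (B - 7I)v = 0.
B - 7I = [[-5, -25, 10], [0, -30, 10], [0, -60, 20]].
Row 1: (-5)·1 + (-25)·y + (10)·z = 0
Row 2: (0)·1 + (-30)·y + (10)·z = 0
Row 3: (0)·1 + (-60)·y + (20)·z = 0
Solving gives y = 1, z = 3.
Check: B·(1, 1, 3) = (7, 7, 21) = 7·(1, 1, 3).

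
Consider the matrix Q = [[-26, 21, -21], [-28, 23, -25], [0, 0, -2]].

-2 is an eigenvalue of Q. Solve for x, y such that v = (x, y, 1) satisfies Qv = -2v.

We need (Q + 2I)v = 0.
Q + 2I = [[-24, 21, -21], [-28, 25, -25], [0, 0, 0]].
Row 1: (-24)·x + (21)·y + (-21)·1 = 0
Row 2: (-28)·x + (25)·y + (-25)·1 = 0
Row 3: (0)·x + (0)·y + (0)·1 = 0
Solving gives x = 0, y = 1.
Check: Q·(0, 1, 1) = (0, -2, -2) = -2·(0, 1, 1).

0, 1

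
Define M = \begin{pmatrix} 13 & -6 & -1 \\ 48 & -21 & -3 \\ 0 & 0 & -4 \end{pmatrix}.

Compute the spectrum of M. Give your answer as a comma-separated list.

-5, -4, -3

The characteristic polynomial is p(t) = det(tI - M).
Expanding the 3×3 determinant: p(t) = t^3 + 12t^2 + 47t + 60.
Rational-root test: t = -3 gives p(-3) = 0.
Factor out (t + 3): p(t) = (t + 3)·(t^2 + 9t + 20).
The quadratic factors as (t + 5)·(t + 4).
Eigenvalues: -5, -4, -3.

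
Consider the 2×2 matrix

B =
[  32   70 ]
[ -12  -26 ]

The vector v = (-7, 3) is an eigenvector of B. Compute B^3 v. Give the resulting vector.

First find the eigenvalue: Bv = (-14, 6) = 2·(-7, 3), so λ = 2.
Then B^3 v = λ^3·v = 2^3·(-7, 3) = 8·(-7, 3) = (-56, 24).

(-56, 24)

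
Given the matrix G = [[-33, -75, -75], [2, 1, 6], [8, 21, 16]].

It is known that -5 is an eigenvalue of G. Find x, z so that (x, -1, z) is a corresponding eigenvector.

0, 1

We need (G + 5I)v = 0.
G + 5I = [[-28, -75, -75], [2, 6, 6], [8, 21, 21]].
Row 1: (-28)·x + (-75)·-1 + (-75)·z = 0
Row 2: (2)·x + (6)·-1 + (6)·z = 0
Row 3: (8)·x + (21)·-1 + (21)·z = 0
Solving gives x = 0, z = 1.
Check: G·(0, -1, 1) = (0, 5, -5) = -5·(0, -1, 1).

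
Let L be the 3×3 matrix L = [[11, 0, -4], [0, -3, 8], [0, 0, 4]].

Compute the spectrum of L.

L is upper triangular, so its eigenvalues are the diagonal entries.
Diagonal: 11, -3, 4.

-3, 4, 11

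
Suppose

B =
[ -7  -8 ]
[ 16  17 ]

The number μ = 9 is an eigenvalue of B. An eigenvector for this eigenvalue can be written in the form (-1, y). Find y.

We need (B - 9I)v = 0.
B - 9I = [[-16, -8], [16, 8]].
Row 1: (-16)·-1 + (-8)·y = 0
Row 2: (16)·-1 + (8)·y = 0
Solving gives y = 2.
Check: B·(-1, 2) = (-9, 18) = 9·(-1, 2).

2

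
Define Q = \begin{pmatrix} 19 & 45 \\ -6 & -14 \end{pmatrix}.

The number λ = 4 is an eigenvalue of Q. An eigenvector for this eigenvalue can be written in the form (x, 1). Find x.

We need (Q - 4I)v = 0.
Q - 4I = [[15, 45], [-6, -18]].
Row 1: (15)·x + (45)·1 = 0
Row 2: (-6)·x + (-18)·1 = 0
Solving gives x = -3.
Check: Q·(-3, 1) = (-12, 4) = 4·(-3, 1).

-3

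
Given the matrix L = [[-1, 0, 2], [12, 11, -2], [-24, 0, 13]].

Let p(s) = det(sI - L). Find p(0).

p(0) = det(0·I − L) = det(−L) = (−1)^3·det(L).
det(L) = 385, so p(0) = -385.

-385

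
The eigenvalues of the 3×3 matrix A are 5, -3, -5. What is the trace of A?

trace(A) is the sum of the eigenvalues: (5) + (-3) + (-5) = -3.

-3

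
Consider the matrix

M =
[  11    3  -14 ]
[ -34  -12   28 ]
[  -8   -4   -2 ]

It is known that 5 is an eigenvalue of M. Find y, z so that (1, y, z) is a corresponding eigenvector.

We need (M - 5I)v = 0.
M - 5I = [[6, 3, -14], [-34, -17, 28], [-8, -4, -7]].
Row 1: (6)·1 + (3)·y + (-14)·z = 0
Row 2: (-34)·1 + (-17)·y + (28)·z = 0
Row 3: (-8)·1 + (-4)·y + (-7)·z = 0
Solving gives y = -2, z = 0.
Check: M·(1, -2, 0) = (5, -10, 0) = 5·(1, -2, 0).

-2, 0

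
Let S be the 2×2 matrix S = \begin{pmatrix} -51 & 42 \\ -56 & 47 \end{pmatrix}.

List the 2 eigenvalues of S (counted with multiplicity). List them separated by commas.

-9, 5

det(S - tI) = (-51 - t)(47 - t) - (42)·(-56) = t^2 + 4t - 45.
This factors as (t + 9)·(t - 5) = 0.
Eigenvalues: -9, 5.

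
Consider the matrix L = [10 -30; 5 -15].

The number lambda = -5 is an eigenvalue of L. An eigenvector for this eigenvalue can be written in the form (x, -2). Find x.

We need (L + 5I)v = 0.
L + 5I = [[15, -30], [5, -10]].
Row 1: (15)·x + (-30)·-2 = 0
Row 2: (5)·x + (-10)·-2 = 0
Solving gives x = -4.
Check: L·(-4, -2) = (20, 10) = -5·(-4, -2).

-4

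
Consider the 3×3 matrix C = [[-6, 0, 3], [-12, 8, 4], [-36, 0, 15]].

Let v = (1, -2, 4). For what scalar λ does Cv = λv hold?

6

Compute Cv: C·(1, -2, 4) = (6, -12, 24).
Since Cv = λv, compare component 1: 6 = λ·1, so λ = 6.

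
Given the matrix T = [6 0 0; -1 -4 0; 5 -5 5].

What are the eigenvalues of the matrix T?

T is lower triangular, so its eigenvalues are the diagonal entries.
Diagonal: 6, -4, 5.

-4, 5, 6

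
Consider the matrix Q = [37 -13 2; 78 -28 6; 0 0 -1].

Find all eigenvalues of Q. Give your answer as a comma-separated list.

Set up det(λI - Q) = 0.
Cofactor expansion gives p(λ) = λ^3 - 8λ^2 - 31λ - 22.
Try λ = -1: p(-1) = 0, so -1 is a root.
Dividing by (λ + 1) leaves λ^2 - 9λ - 22.
The quadratic factors as (λ + 2)·(λ - 11).
Eigenvalues: -2, -1, 11.

-2, -1, 11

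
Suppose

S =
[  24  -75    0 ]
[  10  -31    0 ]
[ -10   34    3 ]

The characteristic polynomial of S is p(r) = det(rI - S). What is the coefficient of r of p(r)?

p(r) = r^3 + 4r^2 - 15r - 18.
The coefficient of r is -15.

-15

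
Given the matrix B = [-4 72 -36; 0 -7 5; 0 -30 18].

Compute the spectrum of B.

-4, 3, 8

Set up det(sI - B) = 0.
Cofactor expansion gives p(s) = s^3 - 7s^2 - 20s + 96.
Rational-root test: s = 3 gives p(3) = 0.
Dividing by (s - 3) leaves s^2 - 4s - 32.
The quadratic factors as (s + 4)·(s - 8).
Eigenvalues: -4, 3, 8.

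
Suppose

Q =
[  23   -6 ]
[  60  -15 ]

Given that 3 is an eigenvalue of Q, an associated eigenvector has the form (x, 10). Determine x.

3

We need (Q - 3I)v = 0.
Q - 3I = [[20, -6], [60, -18]].
Row 1: (20)·x + (-6)·10 = 0
Row 2: (60)·x + (-18)·10 = 0
Solving gives x = 3.
Check: Q·(3, 10) = (9, 30) = 3·(3, 10).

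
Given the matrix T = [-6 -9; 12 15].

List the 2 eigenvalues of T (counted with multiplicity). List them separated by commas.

det(T - tI) = (-6 - t)(15 - t) - (-9)·(12) = t^2 - 9t + 18.
This factors as (t - 3)·(t - 6) = 0.
Eigenvalues: 3, 6.

3, 6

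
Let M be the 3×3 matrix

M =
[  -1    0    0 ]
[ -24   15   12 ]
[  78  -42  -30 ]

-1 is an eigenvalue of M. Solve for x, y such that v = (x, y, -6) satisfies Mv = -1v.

1, 6

We need (M + 1I)v = 0.
M + 1I = [[0, 0, 0], [-24, 16, 12], [78, -42, -29]].
Row 1: (0)·x + (0)·y + (0)·-6 = 0
Row 2: (-24)·x + (16)·y + (12)·-6 = 0
Row 3: (78)·x + (-42)·y + (-29)·-6 = 0
Solving gives x = 1, y = 6.
Check: M·(1, 6, -6) = (-1, -6, 6) = -1·(1, 6, -6).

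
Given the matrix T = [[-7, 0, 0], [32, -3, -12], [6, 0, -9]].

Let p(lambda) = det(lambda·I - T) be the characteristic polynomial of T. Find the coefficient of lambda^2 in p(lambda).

19

The coefficient of lambda^2 of det(lambda·I - T) is −trace(T).
trace(T) = (-7) + (-3) + (-9) = -19, so the coefficient is 19.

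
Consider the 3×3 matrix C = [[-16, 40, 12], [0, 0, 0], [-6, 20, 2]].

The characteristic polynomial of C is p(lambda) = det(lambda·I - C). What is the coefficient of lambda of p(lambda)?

40

p(lambda) = lambda^3 + 14·lambda^2 + 40·lambda.
The coefficient of lambda is 40.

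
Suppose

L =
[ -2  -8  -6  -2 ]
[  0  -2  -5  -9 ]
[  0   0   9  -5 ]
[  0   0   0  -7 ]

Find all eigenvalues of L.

-7, -2, -2, 9

L is upper triangular, so its eigenvalues are the diagonal entries.
Diagonal: -2, -2, 9, -7.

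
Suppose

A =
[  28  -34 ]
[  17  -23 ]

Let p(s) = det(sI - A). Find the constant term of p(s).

p(s) = s^2 - 5s - 66.
The constant term is -66.

-66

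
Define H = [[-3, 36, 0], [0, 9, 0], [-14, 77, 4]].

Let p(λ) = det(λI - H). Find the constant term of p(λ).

108

p(λ) = λ^3 - 10λ^2 - 3λ + 108.
The constant term is 108.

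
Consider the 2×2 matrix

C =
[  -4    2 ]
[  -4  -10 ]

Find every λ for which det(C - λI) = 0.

det(C - tI) = (-4 - t)(-10 - t) - (2)·(-4) = t^2 + 14t + 48.
This factors as (t + 8)·(t + 6) = 0.
Eigenvalues: -8, -6.

-8, -6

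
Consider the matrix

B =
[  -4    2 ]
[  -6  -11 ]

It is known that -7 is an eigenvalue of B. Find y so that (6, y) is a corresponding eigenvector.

-9

We need (B + 7I)v = 0.
B + 7I = [[3, 2], [-6, -4]].
Row 1: (3)·6 + (2)·y = 0
Row 2: (-6)·6 + (-4)·y = 0
Solving gives y = -9.
Check: B·(6, -9) = (-42, 63) = -7·(6, -9).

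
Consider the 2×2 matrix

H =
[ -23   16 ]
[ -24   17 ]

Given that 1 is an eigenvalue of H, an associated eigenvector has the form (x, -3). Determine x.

We need (H - 1I)v = 0.
H - 1I = [[-24, 16], [-24, 16]].
Row 1: (-24)·x + (16)·-3 = 0
Row 2: (-24)·x + (16)·-3 = 0
Solving gives x = -2.
Check: H·(-2, -3) = (-2, -3) = 1·(-2, -3).

-2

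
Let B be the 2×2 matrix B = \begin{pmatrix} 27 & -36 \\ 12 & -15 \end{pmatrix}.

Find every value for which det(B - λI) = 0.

3, 9

det(B - rI) = (27 - r)(-15 - r) - (-36)·(12) = r^2 - 12r + 27.
This factors as (r - 3)·(r - 9) = 0.
Eigenvalues: 3, 9.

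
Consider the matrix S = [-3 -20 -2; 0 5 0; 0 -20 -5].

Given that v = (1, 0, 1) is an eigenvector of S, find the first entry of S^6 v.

First find the eigenvalue: Sv = (-5, 0, -5) = -5·(1, 0, 1), so λ = -5.
Then S^6 v = λ^6·v = (-5)^6·(1, 0, 1) = 15625·(1, 0, 1) = (15625, 0, 15625).

15625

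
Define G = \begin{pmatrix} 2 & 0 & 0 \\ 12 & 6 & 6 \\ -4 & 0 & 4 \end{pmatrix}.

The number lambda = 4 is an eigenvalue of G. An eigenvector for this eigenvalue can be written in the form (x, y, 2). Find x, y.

0, -6

We need (G - 4I)v = 0.
G - 4I = [[-2, 0, 0], [12, 2, 6], [-4, 0, 0]].
Row 1: (-2)·x + (0)·y + (0)·2 = 0
Row 2: (12)·x + (2)·y + (6)·2 = 0
Row 3: (-4)·x + (0)·y + (0)·2 = 0
Solving gives x = 0, y = -6.
Check: G·(0, -6, 2) = (0, -24, 8) = 4·(0, -6, 2).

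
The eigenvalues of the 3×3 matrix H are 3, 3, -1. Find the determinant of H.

det(H) is the product of the eigenvalues: (3) · (3) · (-1) = -9.

-9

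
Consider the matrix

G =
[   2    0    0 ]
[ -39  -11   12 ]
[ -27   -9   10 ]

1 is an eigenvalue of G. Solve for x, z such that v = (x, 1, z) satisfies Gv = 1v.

We need (G - 1I)v = 0.
G - 1I = [[1, 0, 0], [-39, -12, 12], [-27, -9, 9]].
Row 1: (1)·x + (0)·1 + (0)·z = 0
Row 2: (-39)·x + (-12)·1 + (12)·z = 0
Row 3: (-27)·x + (-9)·1 + (9)·z = 0
Solving gives x = 0, z = 1.
Check: G·(0, 1, 1) = (0, 1, 1) = 1·(0, 1, 1).

0, 1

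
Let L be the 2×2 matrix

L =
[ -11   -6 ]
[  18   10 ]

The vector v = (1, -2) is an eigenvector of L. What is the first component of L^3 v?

1

First find the eigenvalue: Lv = (1, -2) = 1·(1, -2), so λ = 1.
Then L^3 v = λ^3·v = 1^3·(1, -2) = 1·(1, -2) = (1, -2).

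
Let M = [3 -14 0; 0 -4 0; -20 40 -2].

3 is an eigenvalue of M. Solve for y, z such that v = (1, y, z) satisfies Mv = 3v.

We need (M - 3I)v = 0.
M - 3I = [[0, -14, 0], [0, -7, 0], [-20, 40, -5]].
Row 1: (0)·1 + (-14)·y + (0)·z = 0
Row 2: (0)·1 + (-7)·y + (0)·z = 0
Row 3: (-20)·1 + (40)·y + (-5)·z = 0
Solving gives y = 0, z = -4.
Check: M·(1, 0, -4) = (3, 0, -12) = 3·(1, 0, -4).

0, -4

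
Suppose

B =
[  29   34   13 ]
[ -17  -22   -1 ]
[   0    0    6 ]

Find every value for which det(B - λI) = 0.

-5, 6, 12

Compute the characteristic polynomial p(λ) = det(λI - B).
Expanding along the first row, p(λ) = λ^3 - 13λ^2 - 18λ + 360.
Try λ = -5: p(-5) = 0, so -5 is a root.
Factor out (λ + 5): p(λ) = (λ + 5)·(λ^2 - 18λ + 72).
The quadratic factors as (λ - 6)·(λ - 12).
Eigenvalues: -5, 6, 12.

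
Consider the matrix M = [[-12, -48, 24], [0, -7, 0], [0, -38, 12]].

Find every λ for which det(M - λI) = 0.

Compute the characteristic polynomial p(t) = det(tI - M).
Cofactor expansion gives p(t) = t^3 + 7t^2 - 144t - 1008.
Since p(-12) = 0, t = -12 is a root.
Dividing by (t + 12) leaves t^2 - 5t - 84.
The quadratic factors as (t + 7)·(t - 12).
Eigenvalues: -12, -7, 12.

-12, -7, 12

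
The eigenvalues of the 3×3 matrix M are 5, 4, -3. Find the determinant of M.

-60

det(M) is the product of the eigenvalues: (5) · (4) · (-3) = -60.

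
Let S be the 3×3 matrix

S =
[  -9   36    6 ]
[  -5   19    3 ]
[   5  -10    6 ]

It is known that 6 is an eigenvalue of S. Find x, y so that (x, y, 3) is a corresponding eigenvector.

We need (S - 6I)v = 0.
S - 6I = [[-15, 36, 6], [-5, 13, 3], [5, -10, 0]].
Row 1: (-15)·x + (36)·y + (6)·3 = 0
Row 2: (-5)·x + (13)·y + (3)·3 = 0
Row 3: (5)·x + (-10)·y + (0)·3 = 0
Solving gives x = -6, y = -3.
Check: S·(-6, -3, 3) = (-36, -18, 18) = 6·(-6, -3, 3).

-6, -3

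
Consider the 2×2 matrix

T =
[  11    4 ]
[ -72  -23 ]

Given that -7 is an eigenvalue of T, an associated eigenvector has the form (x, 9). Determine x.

-2

We need (T + 7I)v = 0.
T + 7I = [[18, 4], [-72, -16]].
Row 1: (18)·x + (4)·9 = 0
Row 2: (-72)·x + (-16)·9 = 0
Solving gives x = -2.
Check: T·(-2, 9) = (14, -63) = -7·(-2, 9).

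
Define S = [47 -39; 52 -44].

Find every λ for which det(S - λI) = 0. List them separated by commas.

det(S - rI) = (47 - r)(-44 - r) - (-39)·(52) = r^2 - 3r - 40.
This factors as (r + 5)·(r - 8) = 0.
Eigenvalues: -5, 8.

-5, 8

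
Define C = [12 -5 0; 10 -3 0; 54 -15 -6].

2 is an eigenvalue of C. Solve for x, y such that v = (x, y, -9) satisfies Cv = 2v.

We need (C - 2I)v = 0.
C - 2I = [[10, -5, 0], [10, -5, 0], [54, -15, -8]].
Row 1: (10)·x + (-5)·y + (0)·-9 = 0
Row 2: (10)·x + (-5)·y + (0)·-9 = 0
Row 3: (54)·x + (-15)·y + (-8)·-9 = 0
Solving gives x = -3, y = -6.
Check: C·(-3, -6, -9) = (-6, -12, -18) = 2·(-3, -6, -9).

-3, -6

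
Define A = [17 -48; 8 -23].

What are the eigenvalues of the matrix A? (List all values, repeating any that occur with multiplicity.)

-7, 1

det(A - λI) = (17 - λ)(-23 - λ) - (-48)·(8) = λ^2 + 6λ - 7.
This factors as (λ + 7)·(λ - 1) = 0.
Eigenvalues: -7, 1.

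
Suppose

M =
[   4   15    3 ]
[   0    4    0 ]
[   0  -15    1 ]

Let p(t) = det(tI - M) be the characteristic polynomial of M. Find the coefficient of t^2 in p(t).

-9

The coefficient of t^2 of det(tI - M) is −trace(M).
trace(M) = (4) + (4) + (1) = 9, so the coefficient is -9.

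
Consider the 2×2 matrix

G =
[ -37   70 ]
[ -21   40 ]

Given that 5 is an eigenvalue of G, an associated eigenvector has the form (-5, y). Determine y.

-3

We need (G - 5I)v = 0.
G - 5I = [[-42, 70], [-21, 35]].
Row 1: (-42)·-5 + (70)·y = 0
Row 2: (-21)·-5 + (35)·y = 0
Solving gives y = -3.
Check: G·(-5, -3) = (-25, -15) = 5·(-5, -3).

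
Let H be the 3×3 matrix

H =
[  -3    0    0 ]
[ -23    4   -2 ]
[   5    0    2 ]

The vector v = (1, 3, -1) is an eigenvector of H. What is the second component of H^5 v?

First find the eigenvalue: Hv = (-3, -9, 3) = -3·(1, 3, -1), so λ = -3.
Then H^5 v = λ^5·v = (-3)^5·(1, 3, -1) = -243·(1, 3, -1) = (-243, -729, 243).

-729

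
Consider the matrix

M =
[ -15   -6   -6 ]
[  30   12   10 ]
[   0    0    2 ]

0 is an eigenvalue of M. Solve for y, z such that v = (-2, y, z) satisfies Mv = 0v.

5, 0

We need (M)v = 0.
M = [[-15, -6, -6], [30, 12, 10], [0, 0, 2]].
Row 1: (-15)·-2 + (-6)·y + (-6)·z = 0
Row 2: (30)·-2 + (12)·y + (10)·z = 0
Row 3: (0)·-2 + (0)·y + (2)·z = 0
Solving gives y = 5, z = 0.
Check: M·(-2, 5, 0) = (0, 0, 0) = 0·(-2, 5, 0).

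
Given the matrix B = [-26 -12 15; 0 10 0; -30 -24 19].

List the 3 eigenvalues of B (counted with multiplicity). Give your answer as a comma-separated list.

-11, 4, 10

Set up det(rI - B) = 0.
Expanding along the first row, p(r) = r^3 - 3r^2 - 114r + 440.
Rational-root test: r = 4 gives p(4) = 0.
Factor out (r - 4): p(r) = (r - 4)·(r^2 + r - 110).
The quadratic factors as (r + 11)·(r - 10).
Eigenvalues: -11, 4, 10.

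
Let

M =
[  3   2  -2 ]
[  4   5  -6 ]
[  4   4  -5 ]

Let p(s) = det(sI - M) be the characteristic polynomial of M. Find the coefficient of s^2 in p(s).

The coefficient of s^2 of det(sI - M) is −trace(M).
trace(M) = (3) + (5) + (-5) = 3, so the coefficient is -3.

-3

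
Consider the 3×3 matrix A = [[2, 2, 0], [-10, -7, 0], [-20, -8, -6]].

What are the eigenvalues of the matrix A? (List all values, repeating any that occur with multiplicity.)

Compute the characteristic polynomial p(s) = det(sI - A).
Expanding the 3×3 determinant: p(s) = s^3 + 11s^2 + 36s + 36.
Try s = -6: p(-6) = 0, so -6 is a root.
Factor out (s + 6): p(s) = (s + 6)·(s^2 + 5s + 6).
The quadratic factors as (s + 3)·(s + 2).
Eigenvalues: -6, -3, -2.

-6, -3, -2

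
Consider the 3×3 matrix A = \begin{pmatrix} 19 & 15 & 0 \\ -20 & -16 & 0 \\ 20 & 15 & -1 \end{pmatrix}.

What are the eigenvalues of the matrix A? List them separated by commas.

The characteristic polynomial is p(λ) = det(λI - A).
Expanding along the first row, p(λ) = λ^3 - 2λ^2 - 7λ - 4.
Since p(4) = 0, λ = 4 is a root.
Factor out (λ - 4): p(λ) = (λ - 4)·(λ^2 + 2λ + 1).
The quadratic factor is (λ + 1)^2.
Eigenvalues: -1, -1, 4.

-1, -1, 4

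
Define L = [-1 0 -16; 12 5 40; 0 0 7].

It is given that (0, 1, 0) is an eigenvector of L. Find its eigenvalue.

5

Compute Lv: L·(0, 1, 0) = (0, 5, 0).
Since Lv = λv, compare component 2: 5 = λ·1, so λ = 5.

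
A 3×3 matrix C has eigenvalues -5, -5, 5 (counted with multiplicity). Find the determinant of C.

125

det(C) is the product of the eigenvalues: (-5) · (-5) · (5) = 125.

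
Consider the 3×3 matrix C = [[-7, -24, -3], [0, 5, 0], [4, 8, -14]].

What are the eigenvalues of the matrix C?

-11, -10, 5

The characteristic polynomial is p(t) = det(tI - C).
Expanding along the first row, p(t) = t^3 + 16t^2 + 5t - 550.
Try t = 5: p(5) = 0, so 5 is a root.
Factor out (t - 5): p(t) = (t - 5)·(t^2 + 21t + 110).
The quadratic factors as (t + 11)·(t + 10).
Eigenvalues: -11, -10, 5.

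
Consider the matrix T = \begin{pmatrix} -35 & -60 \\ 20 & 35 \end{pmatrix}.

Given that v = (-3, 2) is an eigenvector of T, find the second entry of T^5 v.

6250

First find the eigenvalue: Tv = (-15, 10) = 5·(-3, 2), so λ = 5.
Then T^5 v = λ^5·v = 5^5·(-3, 2) = 3125·(-3, 2) = (-9375, 6250).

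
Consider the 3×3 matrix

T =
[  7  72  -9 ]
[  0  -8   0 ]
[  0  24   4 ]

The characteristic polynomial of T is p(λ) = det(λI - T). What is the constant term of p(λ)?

p(λ) = λ^3 - 3λ^2 - 60λ + 224.
The constant term is 224.

224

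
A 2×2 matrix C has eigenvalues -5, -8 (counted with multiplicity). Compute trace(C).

-13

trace(C) is the sum of the eigenvalues: (-5) + (-8) = -13.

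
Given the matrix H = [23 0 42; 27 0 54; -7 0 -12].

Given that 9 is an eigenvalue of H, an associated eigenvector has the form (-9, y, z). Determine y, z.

We need (H - 9I)v = 0.
H - 9I = [[14, 0, 42], [27, -9, 54], [-7, 0, -21]].
Row 1: (14)·-9 + (0)·y + (42)·z = 0
Row 2: (27)·-9 + (-9)·y + (54)·z = 0
Row 3: (-7)·-9 + (0)·y + (-21)·z = 0
Solving gives y = -9, z = 3.
Check: H·(-9, -9, 3) = (-81, -81, 27) = 9·(-9, -9, 3).

-9, 3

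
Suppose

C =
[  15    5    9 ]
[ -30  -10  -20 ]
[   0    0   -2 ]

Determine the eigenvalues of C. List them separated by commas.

-2, 0, 5

Set up det(lambda·I - C) = 0.
Expanding along the first row, p(lambda) = lambda^3 - 3·lambda^2 - 10·lambda.
Rational-root test: lambda = 0 gives p(0) = 0.
Dividing by lambda leaves lambda^2 - 3·lambda - 10.
The quadratic factors as (lambda + 2)·(lambda - 5).
Eigenvalues: -2, 0, 5.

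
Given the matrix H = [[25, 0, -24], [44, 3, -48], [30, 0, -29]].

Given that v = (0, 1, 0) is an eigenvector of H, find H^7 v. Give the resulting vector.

(0, 2187, 0)

First find the eigenvalue: Hv = (0, 3, 0) = 3·(0, 1, 0), so λ = 3.
Then H^7 v = λ^7·v = 3^7·(0, 1, 0) = 2187·(0, 1, 0) = (0, 2187, 0).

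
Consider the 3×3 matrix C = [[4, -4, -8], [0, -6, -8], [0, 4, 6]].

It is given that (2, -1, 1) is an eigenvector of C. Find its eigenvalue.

Compute Cv: C·(2, -1, 1) = (4, -2, 2).
Since Cv = λv, compare component 1: 4 = λ·2, so λ = 2.

2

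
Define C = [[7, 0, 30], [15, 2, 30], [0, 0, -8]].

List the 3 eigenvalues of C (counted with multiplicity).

-8, 2, 7

The characteristic polynomial is p(λ) = det(λI - C).
Cofactor expansion gives p(λ) = λ^3 - λ^2 - 58λ + 112.
Rational-root test: λ = 2 gives p(2) = 0.
Dividing by (λ - 2) leaves λ^2 + λ - 56.
The quadratic factors as (λ + 8)·(λ - 7).
Eigenvalues: -8, 2, 7.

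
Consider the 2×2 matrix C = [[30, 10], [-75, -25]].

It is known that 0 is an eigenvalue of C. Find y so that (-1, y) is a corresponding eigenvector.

3

We need (C)v = 0.
C = [[30, 10], [-75, -25]].
Row 1: (30)·-1 + (10)·y = 0
Row 2: (-75)·-1 + (-25)·y = 0
Solving gives y = 3.
Check: C·(-1, 3) = (0, 0) = 0·(-1, 3).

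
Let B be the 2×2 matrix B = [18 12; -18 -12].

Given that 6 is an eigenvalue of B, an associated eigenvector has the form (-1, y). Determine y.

We need (B - 6I)v = 0.
B - 6I = [[12, 12], [-18, -18]].
Row 1: (12)·-1 + (12)·y = 0
Row 2: (-18)·-1 + (-18)·y = 0
Solving gives y = 1.
Check: B·(-1, 1) = (-6, 6) = 6·(-1, 1).

1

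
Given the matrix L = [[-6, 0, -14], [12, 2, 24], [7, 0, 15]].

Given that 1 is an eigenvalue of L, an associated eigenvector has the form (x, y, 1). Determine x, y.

We need (L - 1I)v = 0.
L - 1I = [[-7, 0, -14], [12, 1, 24], [7, 0, 14]].
Row 1: (-7)·x + (0)·y + (-14)·1 = 0
Row 2: (12)·x + (1)·y + (24)·1 = 0
Row 3: (7)·x + (0)·y + (14)·1 = 0
Solving gives x = -2, y = 0.
Check: L·(-2, 0, 1) = (-2, 0, 1) = 1·(-2, 0, 1).

-2, 0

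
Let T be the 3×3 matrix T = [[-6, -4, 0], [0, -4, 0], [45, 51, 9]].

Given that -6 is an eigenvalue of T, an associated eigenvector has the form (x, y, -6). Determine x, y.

2, 0

We need (T + 6I)v = 0.
T + 6I = [[0, -4, 0], [0, 2, 0], [45, 51, 15]].
Row 1: (0)·x + (-4)·y + (0)·-6 = 0
Row 2: (0)·x + (2)·y + (0)·-6 = 0
Row 3: (45)·x + (51)·y + (15)·-6 = 0
Solving gives x = 2, y = 0.
Check: T·(2, 0, -6) = (-12, 0, 36) = -6·(2, 0, -6).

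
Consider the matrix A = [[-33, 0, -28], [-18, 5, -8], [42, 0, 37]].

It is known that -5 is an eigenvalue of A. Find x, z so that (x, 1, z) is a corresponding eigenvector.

We need (A + 5I)v = 0.
A + 5I = [[-28, 0, -28], [-18, 10, -8], [42, 0, 42]].
Row 1: (-28)·x + (0)·1 + (-28)·z = 0
Row 2: (-18)·x + (10)·1 + (-8)·z = 0
Row 3: (42)·x + (0)·1 + (42)·z = 0
Solving gives x = 1, z = -1.
Check: A·(1, 1, -1) = (-5, -5, 5) = -5·(1, 1, -1).

1, -1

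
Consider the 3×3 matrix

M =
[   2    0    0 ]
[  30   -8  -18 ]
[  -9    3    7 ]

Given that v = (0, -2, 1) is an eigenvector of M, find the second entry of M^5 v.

First find the eigenvalue: Mv = (0, -2, 1) = 1·(0, -2, 1), so λ = 1.
Then M^5 v = λ^5·v = 1^5·(0, -2, 1) = 1·(0, -2, 1) = (0, -2, 1).

-2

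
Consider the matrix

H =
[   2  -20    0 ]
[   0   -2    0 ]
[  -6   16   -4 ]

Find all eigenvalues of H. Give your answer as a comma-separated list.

Set up det(μI - H) = 0.
Cofactor expansion gives p(μ) = μ^3 + 4μ^2 - 4μ - 16.
Since p(-4) = 0, μ = -4 is a root.
Dividing by (μ + 4) leaves μ^2 - 4.
The quadratic factors as (μ + 2)·(μ - 2).
Eigenvalues: -4, -2, 2.

-4, -2, 2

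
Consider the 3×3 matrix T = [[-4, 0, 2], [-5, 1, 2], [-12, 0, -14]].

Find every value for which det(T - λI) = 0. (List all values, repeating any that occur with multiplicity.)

Set up det(tI - T) = 0.
Cofactor expansion gives p(t) = t^3 + 17t^2 + 62t - 80.
Rational-root test: t = 1 gives p(1) = 0.
Factor out (t - 1): p(t) = (t - 1)·(t^2 + 18t + 80).
The quadratic factors as (t + 10)·(t + 8).
Eigenvalues: -10, -8, 1.

-10, -8, 1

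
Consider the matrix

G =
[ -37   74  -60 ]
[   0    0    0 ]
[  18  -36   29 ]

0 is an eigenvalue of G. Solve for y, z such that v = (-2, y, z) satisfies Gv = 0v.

-1, 0

We need (G)v = 0.
G = [[-37, 74, -60], [0, 0, 0], [18, -36, 29]].
Row 1: (-37)·-2 + (74)·y + (-60)·z = 0
Row 2: (0)·-2 + (0)·y + (0)·z = 0
Row 3: (18)·-2 + (-36)·y + (29)·z = 0
Solving gives y = -1, z = 0.
Check: G·(-2, -1, 0) = (0, 0, 0) = 0·(-2, -1, 0).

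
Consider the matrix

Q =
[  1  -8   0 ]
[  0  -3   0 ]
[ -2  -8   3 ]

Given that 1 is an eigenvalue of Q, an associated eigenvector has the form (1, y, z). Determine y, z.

We need (Q - 1I)v = 0.
Q - 1I = [[0, -8, 0], [0, -4, 0], [-2, -8, 2]].
Row 1: (0)·1 + (-8)·y + (0)·z = 0
Row 2: (0)·1 + (-4)·y + (0)·z = 0
Row 3: (-2)·1 + (-8)·y + (2)·z = 0
Solving gives y = 0, z = 1.
Check: Q·(1, 0, 1) = (1, 0, 1) = 1·(1, 0, 1).

0, 1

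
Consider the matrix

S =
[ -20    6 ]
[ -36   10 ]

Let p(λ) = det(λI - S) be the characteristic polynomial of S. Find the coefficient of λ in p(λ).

10

The coefficient of λ of det(λI - S) is −trace(S).
trace(S) = (-20) + (10) = -10, so the coefficient is 10.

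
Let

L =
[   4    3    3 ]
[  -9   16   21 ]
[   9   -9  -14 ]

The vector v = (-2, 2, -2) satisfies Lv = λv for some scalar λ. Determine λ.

4

Compute Lv: L·(-2, 2, -2) = (-8, 8, -8).
Since Lv = λv, compare component 1: -8 = λ·-2, so λ = 4.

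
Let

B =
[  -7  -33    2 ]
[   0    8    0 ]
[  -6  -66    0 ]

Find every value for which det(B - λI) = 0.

-4, -3, 8

Compute the characteristic polynomial p(r) = det(rI - B).
Expanding the 3×3 determinant: p(r) = r^3 - r^2 - 44r - 96.
Rational-root test: r = 8 gives p(8) = 0.
Factor out (r - 8): p(r) = (r - 8)·(r^2 + 7r + 12).
The quadratic factors as (r + 4)·(r + 3).
Eigenvalues: -4, -3, 8.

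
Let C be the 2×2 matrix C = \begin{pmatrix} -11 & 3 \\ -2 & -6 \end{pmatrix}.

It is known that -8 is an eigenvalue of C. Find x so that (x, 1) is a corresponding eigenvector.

1

We need (C + 8I)v = 0.
C + 8I = [[-3, 3], [-2, 2]].
Row 1: (-3)·x + (3)·1 = 0
Row 2: (-2)·x + (2)·1 = 0
Solving gives x = 1.
Check: C·(1, 1) = (-8, -8) = -8·(1, 1).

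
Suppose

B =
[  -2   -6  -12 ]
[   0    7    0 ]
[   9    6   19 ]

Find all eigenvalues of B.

The characteristic polynomial is p(s) = det(sI - B).
Expanding the 3×3 determinant: p(s) = s^3 - 24s^2 + 189s - 490.
Try s = 7: p(7) = 0, so 7 is a root.
Factor out (s - 7): p(s) = (s - 7)·(s^2 - 17s + 70).
The quadratic factors as (s - 7)·(s - 10).
Eigenvalues: 7, 7, 10.

7, 7, 10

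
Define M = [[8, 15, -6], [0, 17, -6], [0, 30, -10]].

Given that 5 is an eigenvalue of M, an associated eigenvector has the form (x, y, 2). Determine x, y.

-1, 1

We need (M - 5I)v = 0.
M - 5I = [[3, 15, -6], [0, 12, -6], [0, 30, -15]].
Row 1: (3)·x + (15)·y + (-6)·2 = 0
Row 2: (0)·x + (12)·y + (-6)·2 = 0
Row 3: (0)·x + (30)·y + (-15)·2 = 0
Solving gives x = -1, y = 1.
Check: M·(-1, 1, 2) = (-5, 5, 10) = 5·(-1, 1, 2).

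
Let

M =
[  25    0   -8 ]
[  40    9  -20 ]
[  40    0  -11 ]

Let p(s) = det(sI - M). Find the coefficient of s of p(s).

p(s) = s^3 - 23s^2 + 171s - 405.
The coefficient of s is 171.

171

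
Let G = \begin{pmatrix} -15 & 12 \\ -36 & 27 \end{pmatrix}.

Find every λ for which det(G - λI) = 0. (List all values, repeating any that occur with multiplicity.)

3, 9

det(G - λI) = (-15 - λ)(27 - λ) - (12)·(-36) = λ^2 - 12λ + 27.
This factors as (λ - 3)·(λ - 9) = 0.
Eigenvalues: 3, 9.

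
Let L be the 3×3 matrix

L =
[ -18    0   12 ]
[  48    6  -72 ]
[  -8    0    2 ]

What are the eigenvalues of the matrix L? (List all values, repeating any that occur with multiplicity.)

-10, -6, 6

Compute the characteristic polynomial p(μ) = det(μI - L).
Expanding the 3×3 determinant: p(μ) = μ^3 + 10μ^2 - 36μ - 360.
Rational-root test: μ = -6 gives p(-6) = 0.
Factor out (μ + 6): p(μ) = (μ + 6)·(μ^2 + 4μ - 60).
The quadratic factors as (μ + 10)·(μ - 6).
Eigenvalues: -10, -6, 6.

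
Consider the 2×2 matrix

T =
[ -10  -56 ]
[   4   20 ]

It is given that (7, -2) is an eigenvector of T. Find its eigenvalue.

Compute Tv: T·(7, -2) = (42, -12).
Since Tv = λv, compare component 1: 42 = λ·7, so λ = 6.

6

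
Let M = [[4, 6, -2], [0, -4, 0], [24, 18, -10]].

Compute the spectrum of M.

-4, -4, -2

Set up det(rI - M) = 0.
Expanding along the first row, p(r) = r^3 + 10r^2 + 32r + 32.
Rational-root test: r = -4 gives p(-4) = 0.
Factor out (r + 4): p(r) = (r + 4)·(r^2 + 6r + 8).
The quadratic factors as (r + 4)·(r + 2).
Eigenvalues: -4, -4, -2.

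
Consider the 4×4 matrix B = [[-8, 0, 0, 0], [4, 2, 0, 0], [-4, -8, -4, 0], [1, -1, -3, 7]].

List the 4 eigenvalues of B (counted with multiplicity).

-8, -4, 2, 7

B is lower triangular, so its eigenvalues are the diagonal entries.
Diagonal: -8, 2, -4, 7.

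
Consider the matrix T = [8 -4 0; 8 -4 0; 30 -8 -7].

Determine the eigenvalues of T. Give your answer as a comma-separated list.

Set up det(sI - T) = 0.
Expanding along the first row, p(s) = s^3 + 3s^2 - 28s.
Since p(0) = 0, s = 0 is a root.
Factor out s: p(s) = s·(s^2 + 3s - 28).
The quadratic factors as (s + 7)·(s - 4).
Eigenvalues: -7, 0, 4.

-7, 0, 4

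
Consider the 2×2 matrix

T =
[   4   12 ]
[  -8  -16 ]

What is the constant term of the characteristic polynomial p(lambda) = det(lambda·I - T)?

32

p(0) = det(0·I − T) = det(−T) = (−1)^2·det(T).
det(T) = 32, so p(0) = 32.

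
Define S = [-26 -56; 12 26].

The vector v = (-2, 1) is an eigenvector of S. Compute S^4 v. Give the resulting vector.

First find the eigenvalue: Sv = (-4, 2) = 2·(-2, 1), so λ = 2.
Then S^4 v = λ^4·v = 2^4·(-2, 1) = 16·(-2, 1) = (-32, 16).

(-32, 16)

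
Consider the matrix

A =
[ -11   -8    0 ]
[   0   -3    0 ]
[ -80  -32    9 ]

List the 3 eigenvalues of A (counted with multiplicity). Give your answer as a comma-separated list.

-11, -3, 9

Compute the characteristic polynomial p(μ) = det(μI - A).
Cofactor expansion gives p(μ) = μ^3 + 5μ^2 - 93μ - 297.
Try μ = -11: p(-11) = 0, so -11 is a root.
Dividing by (μ + 11) leaves μ^2 - 6μ - 27.
The quadratic factors as (μ + 3)·(μ - 9).
Eigenvalues: -11, -3, 9.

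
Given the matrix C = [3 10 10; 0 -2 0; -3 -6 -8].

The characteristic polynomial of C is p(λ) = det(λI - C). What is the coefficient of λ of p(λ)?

p(λ) = λ^3 + 7λ^2 + 16λ + 12.
The coefficient of λ is 16.

16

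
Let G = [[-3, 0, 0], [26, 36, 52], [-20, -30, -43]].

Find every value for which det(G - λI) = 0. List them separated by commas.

-4, -3, -3

Compute the characteristic polynomial p(λ) = det(λI - G).
Expanding the 3×3 determinant: p(λ) = λ^3 + 10λ^2 + 33λ + 36.
Since p(-3) = 0, λ = -3 is a root.
Factor out (λ + 3): p(λ) = (λ + 3)·(λ^2 + 7λ + 12).
The quadratic factors as (λ + 4)·(λ + 3).
Eigenvalues: -4, -3, -3.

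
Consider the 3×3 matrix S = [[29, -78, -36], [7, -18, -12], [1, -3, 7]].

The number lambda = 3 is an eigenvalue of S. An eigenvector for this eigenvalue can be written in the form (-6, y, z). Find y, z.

We need (S - 3I)v = 0.
S - 3I = [[26, -78, -36], [7, -21, -12], [1, -3, 4]].
Row 1: (26)·-6 + (-78)·y + (-36)·z = 0
Row 2: (7)·-6 + (-21)·y + (-12)·z = 0
Row 3: (1)·-6 + (-3)·y + (4)·z = 0
Solving gives y = -2, z = 0.
Check: S·(-6, -2, 0) = (-18, -6, 0) = 3·(-6, -2, 0).

-2, 0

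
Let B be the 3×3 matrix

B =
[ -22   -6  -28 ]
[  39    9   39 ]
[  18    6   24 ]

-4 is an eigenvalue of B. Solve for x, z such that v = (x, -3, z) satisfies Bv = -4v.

1, 0

We need (B + 4I)v = 0.
B + 4I = [[-18, -6, -28], [39, 13, 39], [18, 6, 28]].
Row 1: (-18)·x + (-6)·-3 + (-28)·z = 0
Row 2: (39)·x + (13)·-3 + (39)·z = 0
Row 3: (18)·x + (6)·-3 + (28)·z = 0
Solving gives x = 1, z = 0.
Check: B·(1, -3, 0) = (-4, 12, 0) = -4·(1, -3, 0).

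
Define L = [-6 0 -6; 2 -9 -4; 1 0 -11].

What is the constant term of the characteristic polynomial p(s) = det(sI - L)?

p(0) = det(0·I − L) = det(−L) = (−1)^3·det(L).
det(L) = -648, so p(0) = 648.

648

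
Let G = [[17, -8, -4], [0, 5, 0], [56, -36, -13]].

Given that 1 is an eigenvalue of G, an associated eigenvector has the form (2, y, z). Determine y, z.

0, 8

We need (G - 1I)v = 0.
G - 1I = [[16, -8, -4], [0, 4, 0], [56, -36, -14]].
Row 1: (16)·2 + (-8)·y + (-4)·z = 0
Row 2: (0)·2 + (4)·y + (0)·z = 0
Row 3: (56)·2 + (-36)·y + (-14)·z = 0
Solving gives y = 0, z = 8.
Check: G·(2, 0, 8) = (2, 0, 8) = 1·(2, 0, 8).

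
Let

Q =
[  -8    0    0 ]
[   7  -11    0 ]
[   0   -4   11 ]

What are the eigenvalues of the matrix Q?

-11, -8, 11

Q is lower triangular, so its eigenvalues are the diagonal entries.
Diagonal: -8, -11, 11.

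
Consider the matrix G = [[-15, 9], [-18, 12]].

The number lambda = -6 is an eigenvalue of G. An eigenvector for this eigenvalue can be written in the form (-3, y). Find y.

-3

We need (G + 6I)v = 0.
G + 6I = [[-9, 9], [-18, 18]].
Row 1: (-9)·-3 + (9)·y = 0
Row 2: (-18)·-3 + (18)·y = 0
Solving gives y = -3.
Check: G·(-3, -3) = (18, 18) = -6·(-3, -3).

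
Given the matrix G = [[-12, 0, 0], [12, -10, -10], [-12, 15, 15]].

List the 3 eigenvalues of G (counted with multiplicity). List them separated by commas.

Compute the characteristic polynomial p(lambda) = det(lambda·I - G).
Cofactor expansion gives p(lambda) = lambda^3 + 7·lambda^2 - 60·lambda.
Try lambda = 0: p(0) = 0, so 0 is a root.
Factor out lambda: p(lambda) = lambda·(lambda^2 + 7·lambda - 60).
The quadratic factors as (lambda + 12)·(lambda - 5).
Eigenvalues: -12, 0, 5.

-12, 0, 5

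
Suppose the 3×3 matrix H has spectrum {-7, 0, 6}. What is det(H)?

0

det(H) is the product of the eigenvalues: (-7) · (0) · (6) = 0.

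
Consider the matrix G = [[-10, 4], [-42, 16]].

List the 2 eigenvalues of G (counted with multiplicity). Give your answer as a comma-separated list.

det(G - μI) = (-10 - μ)(16 - μ) - (4)·(-42) = μ^2 - 6μ + 8.
This factors as (μ - 2)·(μ - 4) = 0.
Eigenvalues: 2, 4.

2, 4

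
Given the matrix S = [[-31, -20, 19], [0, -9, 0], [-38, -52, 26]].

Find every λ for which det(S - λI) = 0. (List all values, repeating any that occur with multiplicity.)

-12, -9, 7

The characteristic polynomial is p(μ) = det(μI - S).
Cofactor expansion gives p(μ) = μ^3 + 14μ^2 - 39μ - 756.
Try μ = 7: p(7) = 0, so 7 is a root.
Factor out (μ - 7): p(μ) = (μ - 7)·(μ^2 + 21μ + 108).
The quadratic factors as (μ + 12)·(μ + 9).
Eigenvalues: -12, -9, 7.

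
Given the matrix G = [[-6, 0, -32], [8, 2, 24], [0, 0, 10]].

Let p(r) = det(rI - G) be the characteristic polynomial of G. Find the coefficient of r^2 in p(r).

-6

The coefficient of r^2 of det(rI - G) is −trace(G).
trace(G) = (-6) + (2) + (10) = 6, so the coefficient is -6.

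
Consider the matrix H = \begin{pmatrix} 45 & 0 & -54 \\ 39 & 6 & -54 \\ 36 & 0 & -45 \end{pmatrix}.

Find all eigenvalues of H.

-9, 6, 9

Compute the characteristic polynomial p(λ) = det(λI - H).
Expanding the 3×3 determinant: p(λ) = λ^3 - 6λ^2 - 81λ + 486.
Since p(6) = 0, λ = 6 is a root.
Dividing by (λ - 6) leaves λ^2 - 81.
The quadratic factors as (λ + 9)·(λ - 9).
Eigenvalues: -9, 6, 9.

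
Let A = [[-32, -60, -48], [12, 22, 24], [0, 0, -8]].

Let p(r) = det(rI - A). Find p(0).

p(0) = det(0·I − A) = det(−A) = (−1)^3·det(A).
det(A) = -128, so p(0) = 128.

128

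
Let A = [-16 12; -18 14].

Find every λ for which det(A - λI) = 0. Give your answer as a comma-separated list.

det(A - tI) = (-16 - t)(14 - t) - (12)·(-18) = t^2 + 2t - 8.
This factors as (t + 4)·(t - 2) = 0.
Eigenvalues: -4, 2.

-4, 2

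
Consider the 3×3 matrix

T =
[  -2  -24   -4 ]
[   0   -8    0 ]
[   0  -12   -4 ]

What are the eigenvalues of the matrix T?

Compute the characteristic polynomial p(lambda) = det(lambda·I - T).
Expanding along the first row, p(lambda) = lambda^3 + 14·lambda^2 + 56·lambda + 64.
Try lambda = -2: p(-2) = 0, so -2 is a root.
Dividing by (lambda + 2) leaves lambda^2 + 12·lambda + 32.
The quadratic factors as (lambda + 8)·(lambda + 4).
Eigenvalues: -8, -4, -2.

-8, -4, -2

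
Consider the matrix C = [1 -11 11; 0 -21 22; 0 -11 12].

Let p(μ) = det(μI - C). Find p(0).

10

p(0) = det(0·I − C) = det(−C) = (−1)^3·det(C).
det(C) = -10, so p(0) = 10.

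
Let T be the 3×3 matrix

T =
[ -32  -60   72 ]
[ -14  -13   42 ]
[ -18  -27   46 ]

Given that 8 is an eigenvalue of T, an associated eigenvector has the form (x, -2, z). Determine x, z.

We need (T - 8I)v = 0.
T - 8I = [[-40, -60, 72], [-14, -21, 42], [-18, -27, 38]].
Row 1: (-40)·x + (-60)·-2 + (72)·z = 0
Row 2: (-14)·x + (-21)·-2 + (42)·z = 0
Row 3: (-18)·x + (-27)·-2 + (38)·z = 0
Solving gives x = 3, z = 0.
Check: T·(3, -2, 0) = (24, -16, 0) = 8·(3, -2, 0).

3, 0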